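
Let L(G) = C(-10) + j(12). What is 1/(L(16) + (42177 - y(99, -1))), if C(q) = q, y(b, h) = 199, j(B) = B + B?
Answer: 1/41992 ≈ 2.3814e-5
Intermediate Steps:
j(B) = 2*B
L(G) = 14 (L(G) = -10 + 2*12 = -10 + 24 = 14)
1/(L(16) + (42177 - y(99, -1))) = 1/(14 + (42177 - 1*199)) = 1/(14 + (42177 - 199)) = 1/(14 + 41978) = 1/41992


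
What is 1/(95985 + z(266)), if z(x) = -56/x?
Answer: 19/1823711 ≈ 1.0418e-5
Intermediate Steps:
1/(95985 + z(266)) = 1/(95985 - 56/266) = 1/(95985 - 56*1/266) = 1/(95985 - 4/19) = 1/(1823711/19) = 19/1823711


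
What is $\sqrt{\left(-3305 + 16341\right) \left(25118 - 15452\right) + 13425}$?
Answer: $\sqrt{126019401} \approx 11226.0$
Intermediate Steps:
$\sqrt{\left(-3305 + 16341\right) \left(25118 - 15452\right) + 13425} = \sqrt{13036 \cdot 9666 + 13425} = \sqrt{126005976 + 13425} = \sqrt{126019401}$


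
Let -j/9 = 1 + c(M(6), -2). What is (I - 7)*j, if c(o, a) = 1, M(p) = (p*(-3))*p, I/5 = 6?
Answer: -414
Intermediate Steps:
I = 30 (I = 5*6 = 30)
M(p) = -3*p² (M(p) = (-3*p)*p = -3*p²)
j = -18 (j = -9*(1 + 1) = -9*2 = -18)
(I - 7)*j = (30 - 7)*(-18) = 23*(-18) = -414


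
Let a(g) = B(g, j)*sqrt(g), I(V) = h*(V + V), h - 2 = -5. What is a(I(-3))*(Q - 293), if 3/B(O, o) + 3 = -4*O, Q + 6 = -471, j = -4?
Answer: 462*sqrt(2)/5 ≈ 130.67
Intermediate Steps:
h = -3 (h = 2 - 5 = -3)
Q = -477 (Q = -6 - 471 = -477)
B(O, o) = 3/(-3 - 4*O)
I(V) = -6*V (I(V) = -3*(V + V) = -6*V)
a(g) = -3*sqrt(g)/(3 + 4*g) (a(g) = (-3/(3 + 4*g))*sqrt(g) = -3*sqrt(g)/(3 + 4*g))
a(I(-3))*(Q - 293) = (-3*sqrt(-6*(-3))/(3 + 4*(-6*(-3))))*(-477 - 293) = -3*sqrt(18)/(3 + 4*18)*(-770) = -3*3*sqrt(2)/(3 + 72)*(-770) = -3*3*sqrt(2)/75*(-770) = -3*3*sqrt(2)*1/75*(-770) = -3*sqrt(2)/25*(-770) = 462*sqrt(2)/5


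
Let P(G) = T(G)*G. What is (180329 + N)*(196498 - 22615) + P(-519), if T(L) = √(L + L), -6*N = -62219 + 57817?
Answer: 31483719668 - 519*I*√1038 ≈ 3.1484e+10 - 16721.0*I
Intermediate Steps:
N = 2201/3 (N = -(-62219 + 57817)/6 = -⅙*(-4402) = 2201/3 ≈ 733.67)
T(L) = √2*√L (T(L) = √(2*L) = √2*√L)
P(G) = √2*G^(3/2) (P(G) = (√2*√G)*G = √2*G^(3/2))
(180329 + N)*(196498 - 22615) + P(-519) = (180329 + 2201/3)*(196498 - 22615) + √2*(-519)^(3/2) = (543188/3)*173883 + √2*(-519*I*√519) = 31483719668 - 519*I*√1038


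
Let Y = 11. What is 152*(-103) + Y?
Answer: -15645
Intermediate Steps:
152*(-103) + Y = 152*(-103) + 11 = -15656 + 11 = -15645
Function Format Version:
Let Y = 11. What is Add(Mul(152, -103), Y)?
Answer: -15645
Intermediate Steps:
Add(Mul(152, -103), Y) = Add(Mul(152, -103), 11) = Add(-15656, 11) = -15645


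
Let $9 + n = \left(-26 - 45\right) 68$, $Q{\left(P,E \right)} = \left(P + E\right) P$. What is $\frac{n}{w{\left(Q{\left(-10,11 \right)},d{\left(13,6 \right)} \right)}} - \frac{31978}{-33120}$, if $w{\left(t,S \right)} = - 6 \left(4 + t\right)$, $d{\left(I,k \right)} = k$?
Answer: $- \frac{2209031}{16560} \approx -133.4$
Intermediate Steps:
$Q{\left(P,E \right)} = P \left(E + P\right)$ ($Q{\left(P,E \right)} = \left(E + P\right) P = P \left(E + P\right)$)
$n = -4837$ ($n = -9 + \left(-26 - 45\right) 68 = -9 - 4828 = -4837$)
$w{\left(t,S \right)} = -24 - 6 t$
$\frac{n}{w{\left(Q{\left(-10,11 \right)},d{\left(13,6 \right)} \right)}} - \frac{31978}{-33120} = - \frac{4837}{-24 - 6 \left(- 10 \left(11 - 10\right)\right)} - \frac{31978}{-33120} = - \frac{4837}{-24 - 6 \left(\left(-10\right) 1\right)} - - \frac{15989}{16560} = - \frac{4837}{-24 - -60} + \frac{15989}{16560} = - \frac{4837}{-24 + 60} + \frac{15989}{16560} = - \frac{4837}{36} + \frac{15989}{16560} = - \frac{2209031}{16560}$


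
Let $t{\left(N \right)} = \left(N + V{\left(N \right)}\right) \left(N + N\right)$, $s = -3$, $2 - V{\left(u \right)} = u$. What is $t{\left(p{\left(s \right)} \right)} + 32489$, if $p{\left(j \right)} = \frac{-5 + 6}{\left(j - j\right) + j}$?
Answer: $\frac{97463}{3} \approx 32488.0$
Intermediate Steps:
$V{\left(u \right)} = 2 - u$
$p{\left(j \right)} = \frac{1}{j}$ ($p{\left(j \right)} = 1 \frac{1}{0 + j} = 1 \frac{1}{j} = \frac{1}{j}$)
$t{\left(N \right)} = 4 N$ ($t{\left(N \right)} = \left(N - \left(-2 + N\right)\right) \left(N + N\right) = 2 \cdot 2 N = 4 N$)
$t{\left(p{\left(s \right)} \right)} + 32489 = \frac{4}{-3} + 32489 = 4 \left(- \frac{1}{3}\right) + 32489 = - \frac{4}{3} + 32489 = \frac{97463}{3}$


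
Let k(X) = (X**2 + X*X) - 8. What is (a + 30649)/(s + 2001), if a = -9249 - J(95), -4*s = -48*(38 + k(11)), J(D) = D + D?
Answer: 1414/351 ≈ 4.0285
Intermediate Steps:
J(D) = 2*D
k(X) = -8 + 2*X**2 (k(X) = (X**2 + X**2) - 8 = 2*X**2 - 8 = -8 + 2*X**2)
s = 3264 (s = -(-12)*(38 + (-8 + 2*11**2)) = -(-12)*(38 + (-8 + 2*121)) = -(-12)*(38 + (-8 + 242)) = -(-12)*(38 + 234) = -(-12)*272 = -1/4*(-13056) = 3264)
a = -9439 (a = -9249 - 2*95 = -9249 - 1*190 = -9249 - 190 = -9439)
(a + 30649)/(s + 2001) = (-9439 + 30649)/(3264 + 2001) = 21210/5265 = 21210*(1/5265) = 1414/351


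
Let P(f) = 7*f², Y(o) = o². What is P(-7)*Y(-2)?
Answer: 1372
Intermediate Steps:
P(-7)*Y(-2) = (7*(-7)²)*(-2)² = (7*49)*4 = 343*4 = 1372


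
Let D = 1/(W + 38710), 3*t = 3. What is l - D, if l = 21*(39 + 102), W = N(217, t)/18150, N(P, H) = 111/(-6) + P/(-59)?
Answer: 245482308036363/82905204383 ≈ 2961.0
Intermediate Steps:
t = 1 (t = (⅓)*3 = 1)
N(P, H) = -37/2 - P/59 (N(P, H) = 111*(-⅙) + P*(-1/59) = -37/2 - P/59)
W = -2617/2141700 (W = (-37/2 - 1/59*217)/18150 = (-37/2 - 217/59)*(1/18150) = -2617/118*1/18150 = -2617/2141700 ≈ -0.0012219)
D = 2141700/82905204383 (D = 1/(-2617/2141700 + 38710) = 1/(82905204383/2141700) = 2141700/82905204383 ≈ 2.5833e-5)
l = 2961 (l = 21*141 = 2961)
l - D = 2961 - 1*2141700/82905204383 = 2961 - 2141700/82905204383 = 245482308036363/82905204383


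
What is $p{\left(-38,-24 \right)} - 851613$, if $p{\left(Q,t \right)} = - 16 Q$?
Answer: $-851005$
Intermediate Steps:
$p{\left(-38,-24 \right)} - 851613 = \left(-16\right) \left(-38\right) - 851613 = 608 - 851613 = -851005$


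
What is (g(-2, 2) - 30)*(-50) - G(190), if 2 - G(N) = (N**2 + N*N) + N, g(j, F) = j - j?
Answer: 73888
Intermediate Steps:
g(j, F) = 0
G(N) = 2 - N - 2*N**2 (G(N) = 2 - ((N**2 + N*N) + N) = 2 - ((N**2 + N**2) + N) = 2 - (2*N**2 + N) = 2 - (N + 2*N**2) = 2 + (-N - 2*N**2) = 2 - N - 2*N**2)
(g(-2, 2) - 30)*(-50) - G(190) = (0 - 30)*(-50) - (2 - 1*190 - 2*190**2) = -30*(-50) - (2 - 190 - 2*36100) = 1500 - (2 - 190 - 72200) = 1500 - 1*(-72388) = 1500 + 72388 = 73888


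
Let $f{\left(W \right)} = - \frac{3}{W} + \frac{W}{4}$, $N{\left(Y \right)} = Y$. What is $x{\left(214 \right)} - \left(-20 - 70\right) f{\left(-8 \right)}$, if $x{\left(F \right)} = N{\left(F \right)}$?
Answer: $\frac{271}{4} \approx 67.75$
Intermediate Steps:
$x{\left(F \right)} = F$
$f{\left(W \right)} = - \frac{3}{W} + \frac{W}{4}$ ($f{\left(W \right)} = - \frac{3}{W} + W \frac{1}{4} = - \frac{3}{W} + \frac{W}{4}$)
$x{\left(214 \right)} - \left(-20 - 70\right) f{\left(-8 \right)} = 214 - \left(-20 - 70\right) \left(- \frac{3}{-8} + \frac{1}{4} \left(-8\right)\right) = 214 - - 90 \left(\left(-3\right) \left(- \frac{1}{8}\right) - 2\right) = 214 - - 90 \left(\frac{3}{8} - 2\right) = 214 - \left(-90\right) \left(- \frac{13}{8}\right) = 214 - \frac{585}{4} = \frac{271}{4}$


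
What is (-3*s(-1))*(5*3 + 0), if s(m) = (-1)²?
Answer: -45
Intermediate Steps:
s(m) = 1
(-3*s(-1))*(5*3 + 0) = (-3*1)*(5*3 + 0) = -3*(15 + 0) = -3*15 = -45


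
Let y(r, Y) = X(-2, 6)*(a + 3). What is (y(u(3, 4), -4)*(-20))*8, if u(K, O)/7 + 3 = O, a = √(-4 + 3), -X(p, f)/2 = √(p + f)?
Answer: 1920 + 640*I ≈ 1920.0 + 640.0*I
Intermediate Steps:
X(p, f) = -2*√(f + p) (X(p, f) = -2*√(p + f) = -2*√(f + p))
a = I (a = √(-1) = I ≈ 1.0*I)
u(K, O) = -21 + 7*O
y(r, Y) = -12 - 4*I (y(r, Y) = (-2*√(6 - 2))*(I + 3) = (-2*√4)*(3 + I) = (-2*2)*(3 + I) = -4*(3 + I) = -12 - 4*I)
(y(u(3, 4), -4)*(-20))*8 = ((-12 - 4*I)*(-20))*8 = (240 + 80*I)*8 = 1920 + 640*I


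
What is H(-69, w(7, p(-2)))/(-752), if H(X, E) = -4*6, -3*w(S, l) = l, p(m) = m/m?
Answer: 3/94 ≈ 0.031915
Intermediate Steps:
p(m) = 1
w(S, l) = -l/3
H(X, E) = -24
H(-69, w(7, p(-2)))/(-752) = -24/(-752) = -24*(-1/752) = 3/94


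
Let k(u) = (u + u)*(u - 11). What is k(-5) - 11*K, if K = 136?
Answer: -1336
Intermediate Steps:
k(u) = 2*u*(-11 + u) (k(u) = (2*u)*(-11 + u) = 2*u*(-11 + u))
k(-5) - 11*K = 2*(-5)*(-11 - 5) - 11*136 = 2*(-5)*(-16) - 1496 = 160 - 1496 = -1336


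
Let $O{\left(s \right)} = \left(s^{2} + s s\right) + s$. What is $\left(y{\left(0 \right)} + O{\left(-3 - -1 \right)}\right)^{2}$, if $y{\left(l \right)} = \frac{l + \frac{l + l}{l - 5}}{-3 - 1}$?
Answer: $36$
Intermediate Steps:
$O{\left(s \right)} = s + 2 s^{2}$ ($O{\left(s \right)} = \left(s^{2} + s^{2}\right) + s = 2 s^{2} + s = s + 2 s^{2}$)
$y{\left(l \right)} = - \frac{l}{4} - \frac{l}{2 \left(-5 + l\right)}$ ($y{\left(l \right)} = \frac{l + \frac{2 l}{-5 + l}}{-4} = \left(l + \frac{2 l}{-5 + l}\right) \left(- \frac{1}{4}\right) = - \frac{l}{4} - \frac{l}{2 \left(-5 + l\right)}$)
$\left(y{\left(0 \right)} + O{\left(-3 - -1 \right)}\right)^{2} = \left(\frac{1}{4} \cdot 0 \frac{1}{-5 + 0} \left(3 - 0\right) + \left(-3 - -1\right) \left(1 + 2 \left(-3 - -1\right)\right)\right)^{2} = \left(\frac{1}{4} \cdot 0 \frac{1}{-5} \left(3 + 0\right) + \left(-3 + 1\right) \left(1 + 2 \left(-3 + 1\right)\right)\right)^{2} = \left(\frac{1}{4} \cdot 0 \left(- \frac{1}{5}\right) 3 - 2 \left(1 + 2 \left(-2\right)\right)\right)^{2} = \left(0 - 2 \left(1 - 4\right)\right)^{2} = \left(0 - -6\right)^{2} = \left(0 + 6\right)^{2} = 6^{2} = 36$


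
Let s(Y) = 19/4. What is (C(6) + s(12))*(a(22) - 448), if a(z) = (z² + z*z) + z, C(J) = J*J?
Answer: 44173/2 ≈ 22087.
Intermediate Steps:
C(J) = J²
s(Y) = 19/4 (s(Y) = 19*(¼) = 19/4)
a(z) = z + 2*z² (a(z) = (z² + z²) + z = 2*z² + z = z + 2*z²)
(C(6) + s(12))*(a(22) - 448) = (6² + 19/4)*(22*(1 + 2*22) - 448) = (36 + 19/4)*(22*(1 + 44) - 448) = 163*(22*45 - 448)/4 = 163*(990 - 448)/4 = (163/4)*542 = 44173/2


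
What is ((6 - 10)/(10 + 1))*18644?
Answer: -74576/11 ≈ -6779.6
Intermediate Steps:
((6 - 10)/(10 + 1))*18644 = -4/11*18644 = -74576/11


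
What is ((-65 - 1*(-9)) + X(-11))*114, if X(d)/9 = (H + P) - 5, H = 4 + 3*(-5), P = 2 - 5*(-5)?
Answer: 4902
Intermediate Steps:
P = 27 (P = 2 + 25 = 27)
H = -11 (H = 4 - 15 = -11)
X(d) = 99 (X(d) = 9*((-11 + 27) - 5) = 9*(16 - 5) = 9*11 = 99)
((-65 - 1*(-9)) + X(-11))*114 = ((-65 - 1*(-9)) + 99)*114 = ((-65 + 9) + 99)*114 = (-56 + 99)*114 = 43*114 = 4902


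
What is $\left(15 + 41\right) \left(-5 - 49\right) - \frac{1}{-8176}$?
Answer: $- \frac{24724223}{8176} \approx -3024.0$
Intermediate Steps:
$\left(15 + 41\right) \left(-5 - 49\right) - \frac{1}{-8176} = 56 \left(-54\right) - - \frac{1}{8176} = -3024 + \frac{1}{8176} = - \frac{24724223}{8176}$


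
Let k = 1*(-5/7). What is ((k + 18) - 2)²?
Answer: 11449/49 ≈ 233.65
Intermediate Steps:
k = -5/7 (k = 1*(-5*⅐) = 1*(-5/7) = -5/7 ≈ -0.71429)
((k + 18) - 2)² = ((-5/7 + 18) - 2)² = (121/7 - 2)² = (107/7)² = 11449/49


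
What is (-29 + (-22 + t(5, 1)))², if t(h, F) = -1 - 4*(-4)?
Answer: 1296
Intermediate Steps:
t(h, F) = 15 (t(h, F) = -1 + 16 = 15)
(-29 + (-22 + t(5, 1)))² = (-29 + (-22 + 15))² = (-29 - 7)² = (-36)² = 1296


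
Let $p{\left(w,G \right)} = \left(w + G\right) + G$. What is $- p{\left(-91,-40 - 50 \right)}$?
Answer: $271$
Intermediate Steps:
$p{\left(w,G \right)} = w + 2 G$ ($p{\left(w,G \right)} = \left(G + w\right) + G = w + 2 G$)
$- p{\left(-91,-40 - 50 \right)} = - (-91 + 2 \left(-40 - 50\right)) = - (-91 + 2 \left(-90\right)) = - (-91 - 180) = \left(-1\right) \left(-271\right) = 271$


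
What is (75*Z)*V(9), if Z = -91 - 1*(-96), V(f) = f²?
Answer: 30375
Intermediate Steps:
Z = 5 (Z = -91 + 96 = 5)
(75*Z)*V(9) = (75*5)*9² = 375*81 = 30375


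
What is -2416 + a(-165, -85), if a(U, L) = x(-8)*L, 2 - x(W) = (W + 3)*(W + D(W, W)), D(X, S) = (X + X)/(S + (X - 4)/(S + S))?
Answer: -3594/29 ≈ -123.93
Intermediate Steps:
D(X, S) = 2*X/(S + (-4 + X)/(2*S)) (D(X, S) = (2*X)/(S + (-4 + X)/((2*S))) = (2*X)/(S + (-4 + X)*(1/(2*S))) = (2*X)/(S + (-4 + X)/(2*S)) = 2*X/(S + (-4 + X)/(2*S)))
x(W) = 2 - (3 + W)*(W + 4*W**2/(-4 + W + 2*W**2)) (x(W) = 2 - (W + 3)*(W + 4*W*W/(-4 + W + 2*W**2)) = 2 - (3 + W)*(W + 4*W**2/(-4 + W + 2*W**2)))
a(U, L) = -782*L/29 (a(U, L) = ((-8 - 11*(-8)**3 - 7*(-8)**2 - 2*(-8)**4 + 14*(-8))/(-4 - 8 + 2*(-8)**2))*L = ((-8 - 11*(-512) - 7*64 - 2*4096 - 112)/(-4 - 8 + 2*64))*L = ((-8 + 5632 - 448 - 8192 - 112)/(-4 - 8 + 128))*L = (-3128/116)*L = ((1/116)*(-3128))*L = -782*L/29)
-2416 + a(-165, -85) = -2416 - 782/29*(-85) = -2416 + 66470/29 = -3594/29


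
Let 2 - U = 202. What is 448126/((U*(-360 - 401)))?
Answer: 224063/76100 ≈ 2.9443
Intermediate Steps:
U = -200 (U = 2 - 1*202 = 2 - 202 = -200)
448126/((U*(-360 - 401))) = 448126/((-200*(-360 - 401))) = 448126/((-200*(-761))) = 448126/152200 = 448126*(1/152200) = 224063/76100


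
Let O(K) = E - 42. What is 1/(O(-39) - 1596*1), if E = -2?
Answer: -1/1640 ≈ -0.00060976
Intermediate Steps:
O(K) = -44 (O(K) = -2 - 42 = -44)
1/(O(-39) - 1596*1) = 1/(-44 - 1596*1) = 1/(-44 - 1596) = 1/(-1640) = -1/1640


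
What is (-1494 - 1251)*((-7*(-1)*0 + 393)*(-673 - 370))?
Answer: 1125172755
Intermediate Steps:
(-1494 - 1251)*((-7*(-1)*0 + 393)*(-673 - 370)) = -2745*(7*0 + 393)*(-1043) = -2745*(0 + 393)*(-1043) = -1078785*(-1043) = -2745*(-409899) = 1125172755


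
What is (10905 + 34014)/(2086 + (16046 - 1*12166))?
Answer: 44919/5966 ≈ 7.5292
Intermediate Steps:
(10905 + 34014)/(2086 + (16046 - 1*12166)) = 44919/(2086 + (16046 - 12166)) = 44919/(2086 + 3880) = 44919/5966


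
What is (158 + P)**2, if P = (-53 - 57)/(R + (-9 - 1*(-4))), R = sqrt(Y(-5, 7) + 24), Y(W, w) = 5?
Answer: 44703/2 - 2255*sqrt(29)/2 ≈ 16280.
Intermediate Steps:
R = sqrt(29) (R = sqrt(5 + 24) = sqrt(29) ≈ 5.3852)
P = -110/(-5 + sqrt(29)) (P = (-53 - 57)/(sqrt(29) + (-9 - 1*(-4))) = -110/(sqrt(29) + (-9 + 4)) = -110/(sqrt(29) - 5) = -110/(-5 + sqrt(29)) ≈ -285.59)
(158 + P)**2 = (158 + (-275/2 - 55*sqrt(29)/2))**2 = (41/2 - 55*sqrt(29)/2)**2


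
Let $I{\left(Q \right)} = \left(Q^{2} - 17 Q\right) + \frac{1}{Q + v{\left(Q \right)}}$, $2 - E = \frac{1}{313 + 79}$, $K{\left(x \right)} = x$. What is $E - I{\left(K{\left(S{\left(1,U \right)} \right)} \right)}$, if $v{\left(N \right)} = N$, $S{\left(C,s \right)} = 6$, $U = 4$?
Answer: $\frac{79867}{1176} \approx 67.914$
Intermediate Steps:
$E = \frac{783}{392}$ ($E = 2 - \frac{1}{313 + 79} = 2 - \frac{1}{392} = \frac{783}{392} \approx 1.9974$)
$I{\left(Q \right)} = Q^{2} + \frac{1}{2 Q} - 17 Q$ ($I{\left(Q \right)} = \left(Q^{2} - 17 Q\right) + \frac{1}{Q + Q} = \left(Q^{2} - 17 Q\right) + \frac{1}{2 Q} = Q^{2} + \frac{1}{2 Q} - 17 Q$)
$E - I{\left(K{\left(S{\left(1,U \right)} \right)} \right)} = \frac{783}{392} - \left(6^{2} + \frac{1}{2 \cdot 6} - 102\right) = \frac{783}{392} - \left(36 + \frac{1}{2} \cdot \frac{1}{6} - 102\right) = \frac{783}{392} - \left(36 + \frac{1}{12} - 102\right) = \frac{783}{392} - - \frac{791}{12} = \frac{783}{392} + \frac{791}{12} = \frac{79867}{1176}$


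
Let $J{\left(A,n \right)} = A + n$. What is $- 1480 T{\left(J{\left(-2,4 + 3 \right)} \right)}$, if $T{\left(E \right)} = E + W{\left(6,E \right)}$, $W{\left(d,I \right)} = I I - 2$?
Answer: $-41440$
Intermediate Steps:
$W{\left(d,I \right)} = -2 + I^{2}$ ($W{\left(d,I \right)} = I^{2} - 2 = -2 + I^{2}$)
$T{\left(E \right)} = -2 + E + E^{2}$ ($T{\left(E \right)} = E + \left(-2 + E^{2}\right) = -2 + E + E^{2}$)
$- 1480 T{\left(J{\left(-2,4 + 3 \right)} \right)} = - 1480 \left(-2 + \left(-2 + \left(4 + 3\right)\right) + \left(-2 + \left(4 + 3\right)\right)^{2}\right) = - 1480 \left(-2 + \left(-2 + 7\right) + \left(-2 + 7\right)^{2}\right) = - 1480 \left(-2 + 5 + 5^{2}\right) = - 1480 \left(-2 + 5 + 25\right) = \left(-1480\right) 28 = -41440$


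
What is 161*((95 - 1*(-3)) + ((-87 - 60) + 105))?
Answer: 9016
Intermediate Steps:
161*((95 - 1*(-3)) + ((-87 - 60) + 105)) = 161*((95 + 3) + (-147 + 105)) = 161*(98 - 42) = 161*56 = 9016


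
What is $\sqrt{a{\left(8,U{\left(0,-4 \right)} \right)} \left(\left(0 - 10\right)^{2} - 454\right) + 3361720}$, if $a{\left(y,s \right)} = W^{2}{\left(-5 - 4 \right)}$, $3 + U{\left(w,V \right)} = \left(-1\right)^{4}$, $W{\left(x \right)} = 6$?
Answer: $4 \sqrt{209311} \approx 1830.0$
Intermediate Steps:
$U{\left(w,V \right)} = -2$ ($U{\left(w,V \right)} = -3 + \left(-1\right)^{4} = -3 + 1 = -2$)
$a{\left(y,s \right)} = 36$ ($a{\left(y,s \right)} = 6^{2} = 36$)
$\sqrt{a{\left(8,U{\left(0,-4 \right)} \right)} \left(\left(0 - 10\right)^{2} - 454\right) + 3361720} = \sqrt{36 \left(\left(0 - 10\right)^{2} - 454\right) + 3361720} = \sqrt{36 \left(\left(-10\right)^{2} - 454\right) + 3361720} = \sqrt{36 \left(100 - 454\right) + 3361720} = \sqrt{36 \left(-354\right) + 3361720} = \sqrt{-12744 + 3361720} = \sqrt{3348976} = 4 \sqrt{209311}$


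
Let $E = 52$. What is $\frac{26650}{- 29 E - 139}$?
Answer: $- \frac{26650}{1647} \approx -16.181$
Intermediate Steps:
$\frac{26650}{- 29 E - 139} = \frac{26650}{\left(-29\right) 52 - 139} = \frac{26650}{-1508 - 139} = \frac{26650}{-1647} = 26650 \left(- \frac{1}{1647}\right) = - \frac{26650}{1647}$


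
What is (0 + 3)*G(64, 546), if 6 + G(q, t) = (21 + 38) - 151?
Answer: -294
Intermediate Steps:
G(q, t) = -98 (G(q, t) = -6 + ((21 + 38) - 151) = -6 + (59 - 151) = -6 - 92 = -98)
(0 + 3)*G(64, 546) = (0 + 3)*(-98) = 3*(-98) = -294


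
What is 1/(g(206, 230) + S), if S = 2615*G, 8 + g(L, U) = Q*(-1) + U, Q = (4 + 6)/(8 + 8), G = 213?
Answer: 8/4457731 ≈ 1.7946e-6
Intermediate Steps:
Q = 5/8 (Q = 10/16 = 10*(1/16) = 5/8 ≈ 0.62500)
g(L, U) = -69/8 + U (g(L, U) = -8 + ((5/8)*(-1) + U) = -8 + (-5/8 + U) = -69/8 + U)
S = 556995 (S = 2615*213 = 556995)
1/(g(206, 230) + S) = 1/((-69/8 + 230) + 556995) = 1/(1771/8 + 556995) = 1/(4457731/8) = 8/4457731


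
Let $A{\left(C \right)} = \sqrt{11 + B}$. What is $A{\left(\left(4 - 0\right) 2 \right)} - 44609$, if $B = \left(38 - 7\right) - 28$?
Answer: $-44609 + \sqrt{14} \approx -44605.0$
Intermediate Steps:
$B = 3$ ($B = \left(38 + \left(-16 + 9\right)\right) - 28 = \left(38 - 7\right) - 28 = 31 - 28 = 3$)
$A{\left(C \right)} = \sqrt{14}$ ($A{\left(C \right)} = \sqrt{11 + 3} = \sqrt{14}$)
$A{\left(\left(4 - 0\right) 2 \right)} - 44609 = \sqrt{14} - 44609 = -44609 + \sqrt{14}$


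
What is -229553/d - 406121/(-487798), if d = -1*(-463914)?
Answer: 19107430825/56574080343 ≈ 0.33774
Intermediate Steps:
d = 463914
-229553/d - 406121/(-487798) = -229553/463914 - 406121/(-487798) = -229553*1/463914 - 406121*(-1/487798) = -229553/463914 + 406121/487798 = 19107430825/56574080343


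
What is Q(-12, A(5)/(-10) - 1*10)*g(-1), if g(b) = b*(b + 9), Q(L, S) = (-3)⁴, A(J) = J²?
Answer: -648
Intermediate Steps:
Q(L, S) = 81
g(b) = b*(9 + b)
Q(-12, A(5)/(-10) - 1*10)*g(-1) = 81*(-(9 - 1)) = 81*(-1*8) = 81*(-8) = -648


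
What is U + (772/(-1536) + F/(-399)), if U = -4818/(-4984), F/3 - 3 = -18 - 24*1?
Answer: 3442339/4545408 ≈ 0.75732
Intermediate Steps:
F = -117 (F = 9 + 3*(-18 - 24*1) = 9 + 3*(-18 - 24) = 9 + 3*(-42) = 9 - 126 = -117)
U = 2409/2492 (U = -4818*(-1/4984) = 2409/2492 ≈ 0.96669)
U + (772/(-1536) + F/(-399)) = 2409/2492 + (772/(-1536) - 117/(-399)) = 2409/2492 + (772*(-1/1536) - 117*(-1/399)) = 2409/2492 + (-193/384 + 39/133) = 2409/2492 - 10693/51072 = 3442339/4545408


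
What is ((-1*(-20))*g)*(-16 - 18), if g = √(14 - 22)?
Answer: -1360*I*√2 ≈ -1923.3*I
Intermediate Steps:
g = 2*I*√2 (g = √(-8) = 2*I*√2 ≈ 2.8284*I)
((-1*(-20))*g)*(-16 - 18) = ((-1*(-20))*(2*I*√2))*(-16 - 18) = (20*(2*I*√2))*(-34) = (40*I*√2)*(-34) = -1360*I*√2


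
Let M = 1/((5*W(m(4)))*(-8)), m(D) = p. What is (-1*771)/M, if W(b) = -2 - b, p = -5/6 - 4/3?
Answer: 5140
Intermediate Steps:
p = -13/6 (p = -5*⅙ - 4*⅓ = -⅚ - 4/3 = -13/6 ≈ -2.1667)
m(D) = -13/6
M = -3/20 (M = 1/((5*(-2 - 1*(-13/6)))*(-8)) = 1/((5*(-2 + 13/6))*(-8)) = 1/((5*(⅙))*(-8)) = 1/((⅚)*(-8)) = 1/(-20/3) = -3/20 ≈ -0.15000)
(-1*771)/M = (-1*771)/(-3/20) = -771*(-20/3) = 5140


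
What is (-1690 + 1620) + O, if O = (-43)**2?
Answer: 1779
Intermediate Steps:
O = 1849
(-1690 + 1620) + O = (-1690 + 1620) + 1849 = -70 + 1849 = 1779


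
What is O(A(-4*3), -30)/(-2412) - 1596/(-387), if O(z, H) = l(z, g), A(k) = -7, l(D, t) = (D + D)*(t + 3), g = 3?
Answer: 35945/8643 ≈ 4.1589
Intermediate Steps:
l(D, t) = 2*D*(3 + t) (l(D, t) = (2*D)*(3 + t) = 2*D*(3 + t))
O(z, H) = 12*z (O(z, H) = 2*z*(3 + 3) = 2*z*6 = 12*z)
O(A(-4*3), -30)/(-2412) - 1596/(-387) = (12*(-7))/(-2412) - 1596/(-387) = -84*(-1/2412) - 1596*(-1/387) = 7/201 + 532/129 = 35945/8643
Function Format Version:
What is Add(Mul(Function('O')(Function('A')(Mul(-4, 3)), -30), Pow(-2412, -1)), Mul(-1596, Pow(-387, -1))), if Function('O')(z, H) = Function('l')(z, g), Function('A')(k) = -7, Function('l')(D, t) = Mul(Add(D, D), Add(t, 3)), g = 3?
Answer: Rational(35945, 8643) ≈ 4.1589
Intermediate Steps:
Function('l')(D, t) = Mul(2, D, Add(3, t)) (Function('l')(D, t) = Mul(Mul(2, D), Add(3, t)) = Mul(2, D, Add(3, t)))
Function('O')(z, H) = Mul(12, z) (Function('O')(z, H) = Mul(2, z, Add(3, 3)) = Mul(2, z, 6) = Mul(12, z))
Add(Mul(Function('O')(Function('A')(Mul(-4, 3)), -30), Pow(-2412, -1)), Mul(-1596, Pow(-387, -1))) = Add(Mul(Mul(12, -7), Pow(-2412, -1)), Mul(-1596, Pow(-387, -1))) = Add(Mul(-84, Rational(-1, 2412)), Mul(-1596, Rational(-1, 387))) = Add(Rational(7, 201), Rational(532, 129)) = Rational(35945, 8643)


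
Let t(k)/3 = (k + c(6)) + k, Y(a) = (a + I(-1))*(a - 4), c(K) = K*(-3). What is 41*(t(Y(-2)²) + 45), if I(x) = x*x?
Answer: 8487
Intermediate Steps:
I(x) = x²
c(K) = -3*K
Y(a) = (1 + a)*(-4 + a) (Y(a) = (a + (-1)²)*(a - 4) = (a + 1)*(-4 + a) = (1 + a)*(-4 + a))
t(k) = -54 + 6*k (t(k) = 3*((k - 3*6) + k) = 3*((k - 18) + k) = 3*((-18 + k) + k) = 3*(-18 + 2*k) = -54 + 6*k)
41*(t(Y(-2)²) + 45) = 41*((-54 + 6*(-4 + (-2)² - 3*(-2))²) + 45) = 41*((-54 + 6*(-4 + 4 + 6)²) + 45) = 41*((-54 + 6*6²) + 45) = 41*((-54 + 6*36) + 45) = 41*((-54 + 216) + 45) = 41*(162 + 45) = 41*207 = 8487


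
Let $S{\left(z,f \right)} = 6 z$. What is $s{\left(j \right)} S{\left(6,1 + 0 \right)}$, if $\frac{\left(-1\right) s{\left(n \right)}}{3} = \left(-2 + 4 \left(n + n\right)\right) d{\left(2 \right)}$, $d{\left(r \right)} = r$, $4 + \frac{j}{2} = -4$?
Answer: $28080$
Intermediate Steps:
$j = -16$ ($j = -8 + 2 \left(-4\right) = -8 - 8 = -16$)
$s{\left(n \right)} = 12 - 48 n$ ($s{\left(n \right)} = - 3 \left(-2 + 4 \left(n + n\right)\right) 2 = - 3 \left(-2 + 4 \cdot 2 n\right) 2 = - 3 \left(-2 + 8 n\right) 2 = - 3 \left(-4 + 16 n\right) = 12 - 48 n$)
$s{\left(j \right)} S{\left(6,1 + 0 \right)} = \left(12 - -768\right) 6 \cdot 6 = \left(12 + 768\right) 36 = 780 \cdot 36 = 28080$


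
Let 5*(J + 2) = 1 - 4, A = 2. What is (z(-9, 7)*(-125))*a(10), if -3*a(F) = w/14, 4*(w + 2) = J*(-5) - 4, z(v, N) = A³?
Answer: 125/21 ≈ 5.9524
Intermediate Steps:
J = -13/5 (J = -2 + (1 - 4)/5 = -2 + (⅕)*(-3) = -2 - ⅗ = -13/5 ≈ -2.6000)
z(v, N) = 8 (z(v, N) = 2³ = 8)
w = ¼ (w = -2 + (-13/5*(-5) - 4)/4 = -2 + (13 - 4)/4 = -2 + (¼)*9 = -2 + 9/4 = ¼ ≈ 0.25000)
a(F) = -1/168 (a(F) = -1/(12*14) = -⅓*1/56 = -1/168)
(z(-9, 7)*(-125))*a(10) = (8*(-125))*(-1/168) = -1000*(-1/168) = 125/21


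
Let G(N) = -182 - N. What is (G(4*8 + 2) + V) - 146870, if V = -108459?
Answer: -255545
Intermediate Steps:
(G(4*8 + 2) + V) - 146870 = ((-182 - (4*8 + 2)) - 108459) - 146870 = ((-182 - (32 + 2)) - 108459) - 146870 = ((-182 - 1*34) - 108459) - 146870 = ((-182 - 34) - 108459) - 146870 = (-216 - 108459) - 146870 = -108675 - 146870 = -255545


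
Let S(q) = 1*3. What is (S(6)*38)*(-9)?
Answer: -1026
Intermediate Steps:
S(q) = 3
(S(6)*38)*(-9) = (3*38)*(-9) = 114*(-9) = -1026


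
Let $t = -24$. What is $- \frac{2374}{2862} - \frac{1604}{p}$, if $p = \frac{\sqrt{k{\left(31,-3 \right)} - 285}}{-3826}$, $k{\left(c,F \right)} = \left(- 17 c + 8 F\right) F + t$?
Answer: $- \frac{1187}{1431} + \frac{767113 \sqrt{21}}{21} \approx 1.674 \cdot 10^{5}$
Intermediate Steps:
$k{\left(c,F \right)} = -24 + F \left(- 17 c + 8 F\right)$ ($k{\left(c,F \right)} = \left(- 17 c + 8 F\right) F - 24 = F \left(- 17 c + 8 F\right) - 24 = -24 + F \left(- 17 c + 8 F\right)$)
$p = - \frac{4 \sqrt{21}}{1913}$ ($p = \frac{\sqrt{\left(-24 + 8 \left(-3\right)^{2} - \left(-51\right) 31\right) - 285}}{-3826} = \sqrt{\left(-24 + 8 \cdot 9 + 1581\right) - 285} \left(- \frac{1}{3826}\right) = \sqrt{\left(-24 + 72 + 1581\right) - 285} \left(- \frac{1}{3826}\right) = \sqrt{1629 - 285} \left(- \frac{1}{3826}\right) = \sqrt{1344} \left(- \frac{1}{3826}\right) = 8 \sqrt{21} \left(- \frac{1}{3826}\right) = - \frac{4 \sqrt{21}}{1913} \approx -0.009582$)
$- \frac{2374}{2862} - \frac{1604}{p} = - \frac{2374}{2862} - \frac{1604}{\left(- \frac{4}{1913}\right) \sqrt{21}} = \left(-2374\right) \frac{1}{2862} - 1604 \left(- \frac{1913 \sqrt{21}}{84}\right) = - \frac{1187}{1431} + \frac{767113 \sqrt{21}}{21}$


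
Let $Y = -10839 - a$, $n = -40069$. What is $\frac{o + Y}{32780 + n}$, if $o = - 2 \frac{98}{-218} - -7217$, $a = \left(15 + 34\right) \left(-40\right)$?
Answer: $\frac{181060}{794501} \approx 0.22789$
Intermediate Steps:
$a = -1960$ ($a = 49 \left(-40\right) = -1960$)
$Y = -8879$ ($Y = -10839 - -1960 = -10839 + 1960 = -8879$)
$o = \frac{786751}{109}$ ($o = - 2 \cdot 98 \left(- \frac{1}{218}\right) + 7217 = \left(-2\right) \left(- \frac{49}{109}\right) + 7217 = \frac{98}{109} + 7217 = \frac{786751}{109} \approx 7217.9$)
$\frac{o + Y}{32780 + n} = \frac{\frac{786751}{109} - 8879}{32780 - 40069} = - \frac{181060}{109 \left(-7289\right)} = \left(- \frac{181060}{109}\right) \left(- \frac{1}{7289}\right) = \frac{181060}{794501}$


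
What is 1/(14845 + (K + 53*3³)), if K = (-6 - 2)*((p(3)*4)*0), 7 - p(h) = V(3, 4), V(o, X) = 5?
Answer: 1/16276 ≈ 6.1440e-5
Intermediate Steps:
p(h) = 2 (p(h) = 7 - 1*5 = 7 - 5 = 2)
K = 0 (K = (-6 - 2)*((2*4)*0) = -64*0 = -8*0 = 0)
1/(14845 + (K + 53*3³)) = 1/(14845 + (0 + 53*3³)) = 1/(14845 + (0 + 53*27)) = 1/(14845 + (0 + 1431)) = 1/(14845 + 1431) = 1/16276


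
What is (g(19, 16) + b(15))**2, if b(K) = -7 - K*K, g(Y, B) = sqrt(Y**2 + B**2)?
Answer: (232 - sqrt(617))**2 ≈ 42916.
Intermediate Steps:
g(Y, B) = sqrt(B**2 + Y**2)
b(K) = -7 - K**2
(g(19, 16) + b(15))**2 = (sqrt(16**2 + 19**2) + (-7 - 1*15**2))**2 = (sqrt(256 + 361) + (-7 - 1*225))**2 = (sqrt(617) + (-7 - 225))**2 = (sqrt(617) - 232)**2 = (-232 + sqrt(617))**2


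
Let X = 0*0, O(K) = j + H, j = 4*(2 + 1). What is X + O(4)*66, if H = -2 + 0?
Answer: 660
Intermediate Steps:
H = -2
j = 12 (j = 4*3 = 12)
O(K) = 10 (O(K) = 12 - 2 = 10)
X = 0
X + O(4)*66 = 0 + 10*66 = 0 + 660 = 660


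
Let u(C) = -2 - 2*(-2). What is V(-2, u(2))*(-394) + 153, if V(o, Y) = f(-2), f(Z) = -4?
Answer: 1729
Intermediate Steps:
u(C) = 2 (u(C) = -2 + 4 = 2)
V(o, Y) = -4
V(-2, u(2))*(-394) + 153 = -4*(-394) + 153 = 1576 + 153 = 1729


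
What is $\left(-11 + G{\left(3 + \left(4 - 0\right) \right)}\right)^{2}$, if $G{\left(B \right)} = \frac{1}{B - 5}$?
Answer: $\frac{441}{4} \approx 110.25$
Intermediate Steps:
$G{\left(B \right)} = \frac{1}{-5 + B}$
$\left(-11 + G{\left(3 + \left(4 - 0\right) \right)}\right)^{2} = \left(-11 + \frac{1}{-5 + \left(3 + \left(4 - 0\right)\right)}\right)^{2} = \left(-11 + \frac{1}{-5 + \left(3 + \left(4 + 0\right)\right)}\right)^{2} = \left(-11 + \frac{1}{-5 + \left(3 + 4\right)}\right)^{2} = \left(-11 + \frac{1}{-5 + 7}\right)^{2} = \left(-11 + \frac{1}{2}\right)^{2} = \left(- \frac{21}{2}\right)^{2} = \frac{441}{4}$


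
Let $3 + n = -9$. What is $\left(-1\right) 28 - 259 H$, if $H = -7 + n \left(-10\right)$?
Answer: $-29295$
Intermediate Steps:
$n = -12$ ($n = -3 - 9 = -12$)
$H = 113$ ($H = -7 - -120 = -7 + 120 = 113$)
$\left(-1\right) 28 - 259 H = \left(-1\right) 28 - 29267 = -28 - 29267 = -29295$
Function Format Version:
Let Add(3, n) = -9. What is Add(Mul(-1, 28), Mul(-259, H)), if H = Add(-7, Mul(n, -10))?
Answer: -29295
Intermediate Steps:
n = -12 (n = Add(-3, -9) = -12)
H = 113 (H = Add(-7, Mul(-12, -10)) = Add(-7, 120) = 113)
Add(Mul(-1, 28), Mul(-259, H)) = Add(Mul(-1, 28), Mul(-259, 113)) = Add(-28, -29267) = -29295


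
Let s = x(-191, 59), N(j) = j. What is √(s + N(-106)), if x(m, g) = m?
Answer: 3*I*√33 ≈ 17.234*I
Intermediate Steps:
s = -191
√(s + N(-106)) = √(-191 - 106) = √(-297) = 3*I*√33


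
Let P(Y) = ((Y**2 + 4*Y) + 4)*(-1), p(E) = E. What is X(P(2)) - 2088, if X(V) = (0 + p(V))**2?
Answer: -1832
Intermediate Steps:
P(Y) = -4 - Y**2 - 4*Y (P(Y) = (4 + Y**2 + 4*Y)*(-1) = -4 - Y**2 - 4*Y)
X(V) = V**2 (X(V) = (0 + V)**2 = V**2)
X(P(2)) - 2088 = (-4 - 1*2**2 - 4*2)**2 - 2088 = (-4 - 1*4 - 8)**2 - 2088 = (-4 - 4 - 8)**2 - 2088 = (-16)**2 - 2088 = 256 - 2088 = -1832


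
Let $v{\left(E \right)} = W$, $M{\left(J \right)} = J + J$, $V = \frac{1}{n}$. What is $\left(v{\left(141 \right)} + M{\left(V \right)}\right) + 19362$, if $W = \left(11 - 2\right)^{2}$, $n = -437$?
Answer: $\frac{8496589}{437} \approx 19443.0$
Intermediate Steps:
$V = - \frac{1}{437}$ ($V = \frac{1}{-437} = - \frac{1}{437} \approx -0.0022883$)
$M{\left(J \right)} = 2 J$
$W = 81$ ($W = 9^{2} = 81$)
$v{\left(E \right)} = 81$
$\left(v{\left(141 \right)} + M{\left(V \right)}\right) + 19362 = \left(81 + 2 \left(- \frac{1}{437}\right)\right) + 19362 = \left(81 - \frac{2}{437}\right) + 19362 = \frac{35395}{437} + 19362 = \frac{8496589}{437}$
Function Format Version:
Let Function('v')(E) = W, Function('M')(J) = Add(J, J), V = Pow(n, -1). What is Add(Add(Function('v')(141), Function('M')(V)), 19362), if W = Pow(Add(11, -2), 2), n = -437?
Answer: Rational(8496589, 437) ≈ 19443.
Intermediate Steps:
V = Rational(-1, 437) (V = Pow(-437, -1) = Rational(-1, 437) ≈ -0.0022883)
Function('M')(J) = Mul(2, J)
W = 81 (W = Pow(9, 2) = 81)
Function('v')(E) = 81
Add(Add(Function('v')(141), Function('M')(V)), 19362) = Add(Add(81, Mul(2, Rational(-1, 437))), 19362) = Add(Add(81, Rational(-2, 437)), 19362) = Add(Rational(35395, 437), 19362) = Rational(8496589, 437)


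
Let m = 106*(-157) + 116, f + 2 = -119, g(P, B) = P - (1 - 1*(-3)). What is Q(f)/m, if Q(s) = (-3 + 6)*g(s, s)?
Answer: 375/16526 ≈ 0.022692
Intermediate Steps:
g(P, B) = -4 + P (g(P, B) = P - (1 + 3) = P - 1*4 = P - 4 = -4 + P)
f = -121 (f = -2 - 119 = -121)
m = -16526 (m = -16642 + 116 = -16526)
Q(s) = -12 + 3*s (Q(s) = (-3 + 6)*(-4 + s) = 3*(-4 + s) = -12 + 3*s)
Q(f)/m = (-12 + 3*(-121))/(-16526) = (-12 - 363)*(-1/16526) = -375*(-1/16526) = 375/16526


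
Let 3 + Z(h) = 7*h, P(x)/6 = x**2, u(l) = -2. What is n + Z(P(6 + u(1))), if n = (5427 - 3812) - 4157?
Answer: -1873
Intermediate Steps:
P(x) = 6*x**2
n = -2542 (n = 1615 - 4157 = -2542)
Z(h) = -3 + 7*h
n + Z(P(6 + u(1))) = -2542 + (-3 + 7*(6*(6 - 2)**2)) = -2542 + (-3 + 7*(6*4**2)) = -2542 + (-3 + 7*(6*16)) = -2542 + (-3 + 7*96) = -2542 + (-3 + 672) = -2542 + 669 = -1873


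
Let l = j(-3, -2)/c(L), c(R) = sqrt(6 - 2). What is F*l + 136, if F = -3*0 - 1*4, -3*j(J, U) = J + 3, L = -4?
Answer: 136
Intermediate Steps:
c(R) = 2 (c(R) = sqrt(4) = 2)
j(J, U) = -1 - J/3 (j(J, U) = -(J + 3)/3 = -(3 + J)/3 = -1 - J/3)
F = -4 (F = 0 - 4 = -4)
l = 0 (l = (-1 - 1/3*(-3))/2 = (-1 + 1)*(1/2) = 0*(1/2) = 0)
F*l + 136 = -4*0 + 136 = 0 + 136 = 136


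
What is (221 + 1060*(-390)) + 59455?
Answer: -353724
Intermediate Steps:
(221 + 1060*(-390)) + 59455 = (221 - 413400) + 59455 = -413179 + 59455 = -353724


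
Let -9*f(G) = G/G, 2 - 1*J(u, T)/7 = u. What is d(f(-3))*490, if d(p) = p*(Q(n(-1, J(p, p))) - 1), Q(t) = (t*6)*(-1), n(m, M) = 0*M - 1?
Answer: -2450/9 ≈ -272.22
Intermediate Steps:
J(u, T) = 14 - 7*u
n(m, M) = -1 (n(m, M) = 0 - 1 = -1)
Q(t) = -6*t (Q(t) = (6*t)*(-1) = -6*t)
f(G) = -1/9 (f(G) = -G/(9*G) = -1/9*1 = -1/9)
d(p) = 5*p (d(p) = p*(-6*(-1) - 1) = p*(6 - 1) = p*5 = 5*p)
d(f(-3))*490 = (5*(-1/9))*490 = -5/9*490 = -2450/9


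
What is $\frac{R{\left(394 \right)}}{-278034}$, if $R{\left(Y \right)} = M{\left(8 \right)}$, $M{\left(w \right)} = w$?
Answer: $- \frac{4}{139017} \approx -2.8773 \cdot 10^{-5}$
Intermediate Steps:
$R{\left(Y \right)} = 8$
$\frac{R{\left(394 \right)}}{-278034} = \frac{8}{-278034} = 8 \left(- \frac{1}{278034}\right) = - \frac{4}{139017}$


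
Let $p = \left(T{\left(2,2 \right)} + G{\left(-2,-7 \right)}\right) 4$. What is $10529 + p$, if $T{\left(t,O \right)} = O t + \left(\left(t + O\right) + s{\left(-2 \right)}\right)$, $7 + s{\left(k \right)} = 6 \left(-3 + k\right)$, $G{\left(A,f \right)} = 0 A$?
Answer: $10413$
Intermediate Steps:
$G{\left(A,f \right)} = 0$
$s{\left(k \right)} = -25 + 6 k$ ($s{\left(k \right)} = -7 + 6 \left(-3 + k\right) = -7 + \left(-18 + 6 k\right) = -25 + 6 k$)
$T{\left(t,O \right)} = -37 + O + t + O t$ ($T{\left(t,O \right)} = O t + \left(\left(t + O\right) + \left(-25 + 6 \left(-2\right)\right)\right) = O t - \left(37 - O - t\right) = O t + \left(-37 + O + t\right) = -37 + O + t + O t$)
$p = -116$ ($p = \left(\left(-37 + 2 + 2 + 2 \cdot 2\right) + 0\right) 4 = \left(\left(-37 + 2 + 2 + 4\right) + 0\right) 4 = \left(-29 + 0\right) 4 = \left(-29\right) 4 = -116$)
$10529 + p = 10529 - 116 = 10413$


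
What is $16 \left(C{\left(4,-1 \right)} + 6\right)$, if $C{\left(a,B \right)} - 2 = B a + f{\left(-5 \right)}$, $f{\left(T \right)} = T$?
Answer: $-16$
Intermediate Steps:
$C{\left(a,B \right)} = -3 + B a$ ($C{\left(a,B \right)} = 2 + \left(B a - 5\right) = 2 + \left(-5 + B a\right) = -3 + B a$)
$16 \left(C{\left(4,-1 \right)} + 6\right) = 16 \left(\left(-3 - 4\right) + 6\right) = 16 \left(-7 + 6\right) = 16 \left(-1\right) = -16$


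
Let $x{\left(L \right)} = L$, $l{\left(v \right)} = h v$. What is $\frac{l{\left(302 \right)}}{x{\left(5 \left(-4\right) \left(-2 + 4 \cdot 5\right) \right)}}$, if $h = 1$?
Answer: $- \frac{151}{180} \approx -0.83889$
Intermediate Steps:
$l{\left(v \right)} = v$ ($l{\left(v \right)} = 1 v = v$)
$\frac{l{\left(302 \right)}}{x{\left(5 \left(-4\right) \left(-2 + 4 \cdot 5\right) \right)}} = \frac{302}{5 \left(-4\right) \left(-2 + 4 \cdot 5\right)} = \frac{302}{\left(-20\right) \left(-2 + 20\right)} = \frac{302}{\left(-20\right) 18} = \frac{302}{-360} = 302 \left(- \frac{1}{360}\right) = - \frac{151}{180}$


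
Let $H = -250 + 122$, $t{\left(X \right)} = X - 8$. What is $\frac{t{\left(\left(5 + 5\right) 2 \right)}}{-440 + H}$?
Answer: $- \frac{3}{142} \approx -0.021127$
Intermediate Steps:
$t{\left(X \right)} = -8 + X$ ($t{\left(X \right)} = X - 8 = -8 + X$)
$H = -128$
$\frac{t{\left(\left(5 + 5\right) 2 \right)}}{-440 + H} = \frac{-8 + \left(5 + 5\right) 2}{-440 - 128} = \frac{-8 + 10 \cdot 2}{-568} = \left(-8 + 20\right) \left(- \frac{1}{568}\right) = 12 \left(- \frac{1}{568}\right) = - \frac{3}{142}$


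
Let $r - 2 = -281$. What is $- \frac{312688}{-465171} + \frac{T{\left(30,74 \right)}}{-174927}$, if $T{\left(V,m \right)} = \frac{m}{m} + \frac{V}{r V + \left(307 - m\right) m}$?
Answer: $\frac{80878788931405}{120320537301804} \approx 0.67219$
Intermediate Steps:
$r = -279$ ($r = 2 - 281 = -279$)
$T{\left(V,m \right)} = 1 + \frac{V}{- 279 V + m \left(307 - m\right)}$ ($T{\left(V,m \right)} = \frac{m}{m} + \frac{V}{- 279 V + \left(307 - m\right) m} = 1 + \frac{V}{- 279 V + m \left(307 - m\right)}$)
$- \frac{312688}{-465171} + \frac{T{\left(30,74 \right)}}{-174927} = - \frac{312688}{-465171} + \frac{\frac{1}{- 74^{2} - 8370 + 307 \cdot 74} \left(- 74^{2} - 8340 + 307 \cdot 74\right)}{-174927} = \left(-312688\right) \left(- \frac{1}{465171}\right) + \frac{\left(-1\right) 5476 - 8340 + 22718}{\left(-1\right) 5476 - 8370 + 22718} \left(- \frac{1}{174927}\right) = \frac{312688}{465171} + \frac{-5476 - 8340 + 22718}{-5476 - 8370 + 22718} \left(- \frac{1}{174927}\right) = \frac{312688}{465171} + \frac{1}{8872} \cdot 8902 \left(- \frac{1}{174927}\right) = \frac{312688}{465171} + \frac{4451}{4436} \left(- \frac{1}{174927}\right) = \frac{312688}{465171} - \frac{4451}{775976172} = \frac{80878788931405}{120320537301804}$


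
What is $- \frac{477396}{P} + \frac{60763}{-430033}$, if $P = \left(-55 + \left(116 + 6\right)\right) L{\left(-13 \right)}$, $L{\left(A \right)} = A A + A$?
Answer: $- \frac{17160927412}{374558743} \approx -45.816$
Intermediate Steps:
$L{\left(A \right)} = A + A^{2}$ ($L{\left(A \right)} = A^{2} + A = A + A^{2}$)
$P = 10452$ ($P = \left(-55 + \left(116 + 6\right)\right) \left(- 13 \left(1 - 13\right)\right) = \left(-55 + 122\right) \left(\left(-13\right) \left(-12\right)\right) = 67 \cdot 156 = 10452$)
$- \frac{477396}{P} + \frac{60763}{-430033} = - \frac{477396}{10452} + \frac{60763}{-430033} = \left(-477396\right) \frac{1}{10452} + 60763 \left(- \frac{1}{430033}\right) = - \frac{39783}{871} - \frac{60763}{430033} = - \frac{17160927412}{374558743}$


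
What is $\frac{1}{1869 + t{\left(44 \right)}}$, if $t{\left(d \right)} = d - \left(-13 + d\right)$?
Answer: $\frac{1}{1882} \approx 0.00053135$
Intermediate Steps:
$t{\left(d \right)} = 13$
$\frac{1}{1869 + t{\left(44 \right)}} = \frac{1}{1869 + 13} = \frac{1}{1882}$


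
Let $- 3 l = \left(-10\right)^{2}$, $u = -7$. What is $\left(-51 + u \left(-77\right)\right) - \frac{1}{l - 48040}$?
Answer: $\frac{70379363}{144220} \approx 488.0$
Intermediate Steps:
$l = - \frac{100}{3}$ ($l = - \frac{\left(-10\right)^{2}}{3} = \left(- \frac{1}{3}\right) 100 = - \frac{100}{3} \approx -33.333$)
$\left(-51 + u \left(-77\right)\right) - \frac{1}{l - 48040} = \left(-51 - -539\right) - \frac{1}{- \frac{100}{3} - 48040} = \left(-51 + 539\right) - \frac{1}{- \frac{144220}{3}} = 488 - - \frac{3}{144220} = 488 + \frac{3}{144220} = \frac{70379363}{144220}$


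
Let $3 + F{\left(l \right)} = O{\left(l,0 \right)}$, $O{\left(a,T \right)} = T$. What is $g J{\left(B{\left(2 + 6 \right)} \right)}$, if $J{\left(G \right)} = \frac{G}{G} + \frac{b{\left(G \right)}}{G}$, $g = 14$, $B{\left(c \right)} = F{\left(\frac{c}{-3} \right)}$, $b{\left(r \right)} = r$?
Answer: $28$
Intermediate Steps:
$F{\left(l \right)} = -3$ ($F{\left(l \right)} = -3 + 0 = -3$)
$B{\left(c \right)} = -3$
$J{\left(G \right)} = 2$ ($J{\left(G \right)} = \frac{G}{G} + \frac{G}{G} = 1 + 1 = 2$)
$g J{\left(B{\left(2 + 6 \right)} \right)} = 14 \cdot 2 = 28$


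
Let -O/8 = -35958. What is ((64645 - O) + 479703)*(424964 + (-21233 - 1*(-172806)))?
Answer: 147987823308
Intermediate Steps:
O = 287664 (O = -8*(-35958) = 287664)
((64645 - O) + 479703)*(424964 + (-21233 - 1*(-172806))) = ((64645 - 1*287664) + 479703)*(424964 + (-21233 - 1*(-172806))) = ((64645 - 287664) + 479703)*(424964 + (-21233 + 172806)) = (-223019 + 479703)*(424964 + 151573) = 256684*576537 = 147987823308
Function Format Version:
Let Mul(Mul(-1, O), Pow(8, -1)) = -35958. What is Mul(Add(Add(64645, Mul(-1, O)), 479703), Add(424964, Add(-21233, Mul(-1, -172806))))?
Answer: 147987823308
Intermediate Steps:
O = 287664 (O = Mul(-8, -35958) = 287664)
Mul(Add(Add(64645, Mul(-1, O)), 479703), Add(424964, Add(-21233, Mul(-1, -172806)))) = Mul(Add(Add(64645, Mul(-1, 287664)), 479703), Add(424964, Add(-21233, Mul(-1, -172806)))) = Mul(Add(Add(64645, -287664), 479703), Add(424964, Add(-21233, 172806))) = Mul(Add(-223019, 479703), Add(424964, 151573)) = Mul(256684, 576537) = 147987823308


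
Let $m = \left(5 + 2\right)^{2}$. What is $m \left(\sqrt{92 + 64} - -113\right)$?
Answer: $5537 + 98 \sqrt{39} \approx 6149.0$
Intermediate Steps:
$m = 49$ ($m = 7^{2} = 49$)
$m \left(\sqrt{92 + 64} - -113\right) = 49 \left(\sqrt{92 + 64} - -113\right) = 49 \left(\sqrt{156} + 113\right) = 49 \left(2 \sqrt{39} + 113\right) = 49 \left(113 + 2 \sqrt{39}\right) = 5537 + 98 \sqrt{39}$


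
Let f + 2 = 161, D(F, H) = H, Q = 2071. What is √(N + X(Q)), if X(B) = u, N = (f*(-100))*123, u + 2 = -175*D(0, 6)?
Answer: 4*I*√122297 ≈ 1398.8*I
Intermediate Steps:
f = 159 (f = -2 + 161 = 159)
u = -1052 (u = -2 - 175*6 = -2 - 1050 = -1052)
N = -1955700 (N = (159*(-100))*123 = -15900*123 = -1955700)
X(B) = -1052
√(N + X(Q)) = √(-1955700 - 1052) = √(-1956752) = 4*I*√122297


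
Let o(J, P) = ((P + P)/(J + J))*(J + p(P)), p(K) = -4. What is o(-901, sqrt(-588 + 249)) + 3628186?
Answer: 3628186 + 905*I*sqrt(339)/901 ≈ 3.6282e+6 + 18.494*I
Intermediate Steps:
o(J, P) = P*(-4 + J)/J (o(J, P) = ((P + P)/(J + J))*(J - 4) = ((2*P)/((2*J)))*(-4 + J) = ((2*P)*(1/(2*J)))*(-4 + J) = (P/J)*(-4 + J) = P*(-4 + J)/J)
o(-901, sqrt(-588 + 249)) + 3628186 = sqrt(-588 + 249)*(-4 - 901)/(-901) + 3628186 = sqrt(-339)*(-1/901)*(-905) + 3628186 = (I*sqrt(339))*(-1/901)*(-905) + 3628186 = 905*I*sqrt(339)/901 + 3628186 = 3628186 + 905*I*sqrt(339)/901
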